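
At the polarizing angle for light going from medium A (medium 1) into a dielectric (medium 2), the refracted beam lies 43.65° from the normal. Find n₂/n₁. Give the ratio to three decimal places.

n₂/n₁ ≈ 1.048

θ_B + θ_t = 90°, so θ_B = 90° − 43.65° = 46.35°.
Then n₂/n₁ = tan θ_B = tan 46.35° = 1.048.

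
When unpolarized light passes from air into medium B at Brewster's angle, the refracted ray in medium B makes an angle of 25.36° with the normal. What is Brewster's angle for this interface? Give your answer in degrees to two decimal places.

At Brewster's angle the reflected and refracted rays are perpendicular, so θ_B + θ_t = 90°.
θ_B = 90° − 25.36° = 64.64°.

θ_B ≈ 64.64°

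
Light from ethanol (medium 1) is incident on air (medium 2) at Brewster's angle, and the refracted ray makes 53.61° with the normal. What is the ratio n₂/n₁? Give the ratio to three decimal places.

n₂/n₁ ≈ 0.737

θ_B + θ_t = 90°, so θ_B = 90° − 53.61° = 36.39°.
tan θ_B = n₂/n₁, so n₂/n₁ = tan 36.39° = 0.737.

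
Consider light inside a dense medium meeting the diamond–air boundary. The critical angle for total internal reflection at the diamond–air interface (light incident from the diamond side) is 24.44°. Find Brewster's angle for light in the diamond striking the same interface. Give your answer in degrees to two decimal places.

θ_B ≈ 22.48°

n₂/n₁ = sin θ_c = sin 24.44° = 0.4137.
tan θ_B equals the same ratio, so θ_B = arctan(0.4137) = 22.48°.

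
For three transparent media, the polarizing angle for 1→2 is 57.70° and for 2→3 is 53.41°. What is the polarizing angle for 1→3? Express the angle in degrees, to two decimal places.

tan θ_B(1→2) = n₂/n₁ = tan 57.70° = 1.5818.
tan θ_B(2→3) = n₃/n₂ = tan 53.41° = 1.3470.
So n₃/n₁ = (n₂/n₁)(n₃/n₂) = 1.5818 × 1.3470 = 2.1307.
θ_B(1→3) = arctan(2.1307) = 64.86°.

θ_B ≈ 64.86°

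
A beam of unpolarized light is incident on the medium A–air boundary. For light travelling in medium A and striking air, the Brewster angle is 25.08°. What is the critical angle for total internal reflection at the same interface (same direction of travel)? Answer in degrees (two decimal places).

tan θ_B = n₂/n₁ = tan 25.08° = 0.4680.
Total internal reflection: sin θ_c = n₂/n₁ = 0.4680.
θ_c = arcsin(0.4680) = 27.91°.

θ_c ≈ 27.91°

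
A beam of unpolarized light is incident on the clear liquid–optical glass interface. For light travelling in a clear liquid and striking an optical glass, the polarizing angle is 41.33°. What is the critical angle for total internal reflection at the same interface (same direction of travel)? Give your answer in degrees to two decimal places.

θ_c ≈ 61.58°

n₂/n₁ = tan 41.33° = 0.8794; the critical angle satisfies sin θ_c = n₂/n₁.
θ_c = arcsin(0.8794) = 61.58°.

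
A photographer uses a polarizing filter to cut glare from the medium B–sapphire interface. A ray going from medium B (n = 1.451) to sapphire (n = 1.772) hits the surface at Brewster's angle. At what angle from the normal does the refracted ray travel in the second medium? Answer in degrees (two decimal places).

θ_B = arctan(n₂/n₁) = arctan(1.772/1.451) = 50.69°.
The refracted ray is perpendicular to the reflected ray, so θ_t = 90° − θ_B = 39.31°.

θ_t ≈ 39.31°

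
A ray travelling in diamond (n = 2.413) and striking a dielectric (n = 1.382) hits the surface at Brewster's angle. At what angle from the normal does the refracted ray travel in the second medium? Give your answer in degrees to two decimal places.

tan θ_B = n₂/n₁ = 1.382/2.413 = 0.5727, so θ_B = 29.80°.
The refracted ray is perpendicular to the reflected ray, so θ_t = 90° − θ_B = 60.20°.

θ_t ≈ 60.20°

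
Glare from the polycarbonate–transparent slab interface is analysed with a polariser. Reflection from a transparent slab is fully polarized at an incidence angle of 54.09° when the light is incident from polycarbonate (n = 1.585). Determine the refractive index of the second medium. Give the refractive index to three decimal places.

n ≈ 2.189

At Brewster's angle, tan θ_B = n₂/n₁ with n₁ on the incident side (polycarbonate) and n₂ on the transmitted side (a transparent slab).
n₂ = n₁ tan θ_B = 1.585 × tan 54.09° = 2.189.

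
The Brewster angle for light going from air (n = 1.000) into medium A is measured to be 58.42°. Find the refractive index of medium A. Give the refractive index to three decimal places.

n ≈ 1.627

Brewster's law: tan θ_B = n₂/n₁ (light incident in air, refracted into medium A).
n₂ = n₁ tan θ_B = 1.000 × tan 58.42° = 1.627.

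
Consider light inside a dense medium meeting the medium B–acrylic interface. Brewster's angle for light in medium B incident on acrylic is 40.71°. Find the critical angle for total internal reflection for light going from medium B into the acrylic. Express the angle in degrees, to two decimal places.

From Brewster, n₂/n₁ = tan θ_B = tan 40.71° = 0.8604.
Then sin θ_c = n₂/n₁ = 0.8604, so θ_c = arcsin 0.8604 = 59.37°.

θ_c ≈ 59.37°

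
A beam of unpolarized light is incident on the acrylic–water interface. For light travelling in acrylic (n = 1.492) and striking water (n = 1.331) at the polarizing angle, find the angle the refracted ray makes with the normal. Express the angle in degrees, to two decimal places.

First find Brewster's angle: tan θ_B = 1.331/1.492 = 0.8921, giving θ_B = 41.74°.
At Brewster's angle the reflected and refracted rays are perpendicular, so θ_t = 90° − θ_B = 90° − 41.74° = 48.26°.

θ_t ≈ 48.26°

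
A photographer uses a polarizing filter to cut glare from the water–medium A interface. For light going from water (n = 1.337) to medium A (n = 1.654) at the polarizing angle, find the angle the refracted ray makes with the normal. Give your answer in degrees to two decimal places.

θ_t ≈ 38.95°

θ_B = arctan(n₂/n₁) = arctan(1.654/1.337) = 51.05°.
At Brewster's angle the reflected and refracted rays are perpendicular, so θ_t = 90° − θ_B = 90° − 51.05° = 38.95°.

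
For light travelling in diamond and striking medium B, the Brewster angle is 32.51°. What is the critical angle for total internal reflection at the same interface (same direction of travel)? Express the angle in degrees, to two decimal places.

θ_c ≈ 39.59°

n₂/n₁ = tan 32.51° = 0.6373; the critical angle satisfies sin θ_c = n₂/n₁.
θ_c = arcsin(0.6373) = 39.59°.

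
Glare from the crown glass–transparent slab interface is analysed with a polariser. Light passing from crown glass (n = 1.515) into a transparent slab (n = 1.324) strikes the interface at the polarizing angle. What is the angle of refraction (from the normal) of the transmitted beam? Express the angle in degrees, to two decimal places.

First find Brewster's angle: tan θ_B = 1.324/1.515 = 0.8739, giving θ_B = 41.15°.
The refracted ray is perpendicular to the reflected ray, so θ_t = 90° − θ_B = 48.85°.

θ_t ≈ 48.85°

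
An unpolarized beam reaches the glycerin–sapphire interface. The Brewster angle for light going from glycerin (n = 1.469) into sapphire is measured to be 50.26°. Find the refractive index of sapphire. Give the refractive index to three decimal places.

n ≈ 1.767

Full polarization of the reflected beam means tan θ_B = n₂/n₁, where n₁ is the incident medium (glycerin).
n₂ = n₁ tan θ_B = 1.469 × tan 50.26° = 1.767.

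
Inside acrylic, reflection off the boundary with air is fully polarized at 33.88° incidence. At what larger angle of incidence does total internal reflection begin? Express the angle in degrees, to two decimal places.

From Brewster, n₂/n₁ = tan θ_B = tan 33.88° = 0.6715.
Then sin θ_c = n₂/n₁ = 0.6715, so θ_c = arcsin 0.6715 = 42.18°.

θ_c ≈ 42.18°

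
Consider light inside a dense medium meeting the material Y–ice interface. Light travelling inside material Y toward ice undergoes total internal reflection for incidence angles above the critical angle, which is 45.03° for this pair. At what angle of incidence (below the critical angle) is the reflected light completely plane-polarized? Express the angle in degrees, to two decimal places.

n₂/n₁ = sin θ_c = sin 45.03° = 0.7075.
tan θ_B equals the same ratio, so θ_B = arctan(0.7075) = 35.28°.

θ_B ≈ 35.28°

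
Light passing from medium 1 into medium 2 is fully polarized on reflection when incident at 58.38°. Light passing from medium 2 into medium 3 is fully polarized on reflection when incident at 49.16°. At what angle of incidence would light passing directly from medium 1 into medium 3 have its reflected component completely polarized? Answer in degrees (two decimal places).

n₂/n₁ = tan 58.38° = 1.6242 and n₃/n₂ = tan 49.16° = 1.1569.
n₃/n₁ = 1.8790. Then tan θ_B(1→3) = n₃/n₁, so θ_B(1→3) = arctan(1.8790) = 61.98°.

θ_B ≈ 61.98°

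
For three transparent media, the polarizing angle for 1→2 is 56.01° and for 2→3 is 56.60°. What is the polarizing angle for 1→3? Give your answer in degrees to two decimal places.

θ_B ≈ 66.03°

Each Brewster angle gives a ratio: n₂/n₁ = tan 56.01° = 1.4831, n₃/n₂ = tan 56.60° = 1.5166.
n₃/n₁ = 2.2493. Then tan θ_B(1→3) = n₃/n₁, so θ_B(1→3) = arctan(2.2493) = 66.03°.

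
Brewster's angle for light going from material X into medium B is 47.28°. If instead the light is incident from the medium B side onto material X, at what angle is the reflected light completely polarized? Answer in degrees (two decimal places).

The two Brewster angles are complementary: θ_B' = 90° − θ_B = 90° − 47.28° = 42.72°.

θ_B' ≈ 42.72°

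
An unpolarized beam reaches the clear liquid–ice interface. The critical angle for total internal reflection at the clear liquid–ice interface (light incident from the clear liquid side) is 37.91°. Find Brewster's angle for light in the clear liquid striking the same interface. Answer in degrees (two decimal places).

n₂/n₁ = sin θ_c = sin 37.91° = 0.6144.
tan θ_B equals the same ratio, so θ_B = arctan(0.6144) = 31.57°.

θ_B ≈ 31.57°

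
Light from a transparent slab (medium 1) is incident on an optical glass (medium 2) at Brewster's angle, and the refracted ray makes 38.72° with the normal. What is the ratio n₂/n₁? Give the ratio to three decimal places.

θ_B + θ_t = 90°, so θ_B = 90° − 38.72° = 51.28°.
Then n₂/n₁ = tan θ_B = tan 51.28° = 1.247.

n₂/n₁ ≈ 1.247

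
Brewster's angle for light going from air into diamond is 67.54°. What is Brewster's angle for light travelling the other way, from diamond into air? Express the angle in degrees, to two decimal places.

tan θ_B' = n₁/n₂ = 1/tan θ_B, so θ_B' = 90° − θ_B.
θ_B' = 90° − 67.54° = 22.46°.

θ_B' ≈ 22.46°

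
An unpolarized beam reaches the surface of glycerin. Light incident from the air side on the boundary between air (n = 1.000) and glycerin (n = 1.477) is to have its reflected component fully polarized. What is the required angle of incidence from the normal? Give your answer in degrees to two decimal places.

tan θ_B = n₂/n₁ = 1.477/1.000 = 1.4770.
So θ_B = arctan 1.4770 = 55.90°.

θ_B ≈ 55.90°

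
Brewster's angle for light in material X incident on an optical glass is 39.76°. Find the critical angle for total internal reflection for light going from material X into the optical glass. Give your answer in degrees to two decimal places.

θ_c ≈ 56.30°

n₂/n₁ = tan 39.76° = 0.8320; the critical angle satisfies sin θ_c = n₂/n₁.
θ_c = arcsin(0.8320) = 56.30°.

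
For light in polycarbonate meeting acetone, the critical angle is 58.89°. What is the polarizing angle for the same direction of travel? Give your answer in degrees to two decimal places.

θ_B ≈ 40.57°

sin θ_c = n₂/n₁, so n₂/n₁ = sin 58.89° = 0.8562.
Brewster: tan θ_B = n₂/n₁ = 0.8562.
θ_B = arctan(0.8562) = 40.57°.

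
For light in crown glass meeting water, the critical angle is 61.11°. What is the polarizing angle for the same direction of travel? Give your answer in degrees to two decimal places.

n₂/n₁ = sin θ_c = sin 61.11° = 0.8755.
tan θ_B equals the same ratio, so θ_B = arctan(0.8755) = 41.20°.

θ_B ≈ 41.20°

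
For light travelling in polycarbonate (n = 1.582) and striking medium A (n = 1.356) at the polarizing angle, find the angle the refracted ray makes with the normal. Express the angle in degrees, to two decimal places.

tan θ_B = n₂/n₁ = 1.356/1.582 = 0.8571, so θ_B = 40.60°.
Since θ_B + θ_t = 90° at Brewster incidence, θ_t = 90° − 40.60° = 49.40°.

θ_t ≈ 49.40°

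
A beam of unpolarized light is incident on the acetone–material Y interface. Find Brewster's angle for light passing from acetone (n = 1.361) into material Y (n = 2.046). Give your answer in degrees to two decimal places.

θ_B ≈ 56.37°

Brewster's condition: tan θ_B = n₂/n₁ = 2.046/1.361 = 1.5033.
θ_B = arctan(1.5033) = 56.37°.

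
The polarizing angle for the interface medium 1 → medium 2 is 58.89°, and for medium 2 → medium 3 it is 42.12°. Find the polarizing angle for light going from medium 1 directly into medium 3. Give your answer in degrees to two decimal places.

θ_B ≈ 56.28°

n₂/n₁ = tan 58.89° = 1.6571 and n₃/n₂ = tan 42.12° = 0.9042.
Multiplying, n₃/n₁ = 1.6571 × 0.9042 = 1.4983, and θ_B(1→3) = arctan 1.4983 = 56.28°.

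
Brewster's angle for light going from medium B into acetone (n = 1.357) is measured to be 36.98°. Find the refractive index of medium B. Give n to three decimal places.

At Brewster's angle, tan θ_B = n₂/n₁ with n₁ on the incident side (medium B) and n₂ on the transmitted side (acetone).
n₁ = n₂ / tan θ_B = 1.357 / tan 36.98° = 1.802.

n ≈ 1.802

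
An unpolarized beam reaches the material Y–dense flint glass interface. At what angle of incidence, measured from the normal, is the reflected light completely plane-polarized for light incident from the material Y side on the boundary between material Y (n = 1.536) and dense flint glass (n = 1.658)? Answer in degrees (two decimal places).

θ_B ≈ 47.19°

Brewster's condition: tan θ_B = n₂/n₁ = 1.658/1.536 = 1.0794.
So θ_B = arctan 1.0794 = 47.19°.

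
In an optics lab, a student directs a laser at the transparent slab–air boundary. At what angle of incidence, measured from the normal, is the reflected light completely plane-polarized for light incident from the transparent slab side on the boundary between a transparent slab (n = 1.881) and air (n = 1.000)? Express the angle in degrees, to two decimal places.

Here n₂/n₁ = 1.000/1.881 = 0.5316, and Brewster's law gives tan θ_B = n₂/n₁. Taking the arctangent, θ_B = 28.00°.

θ_B ≈ 28.00°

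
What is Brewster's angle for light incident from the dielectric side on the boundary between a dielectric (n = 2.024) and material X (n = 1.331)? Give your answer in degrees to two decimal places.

θ_B ≈ 33.33°

Brewster's condition: tan θ_B = n₂/n₁ = 1.331/2.024 = 0.6576.
So θ_B = arctan 0.6576 = 33.33°.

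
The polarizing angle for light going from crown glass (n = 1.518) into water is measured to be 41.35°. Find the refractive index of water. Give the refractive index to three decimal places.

n ≈ 1.336

Brewster's law: tan θ_B = n₂/n₁ (light incident in crown glass, refracted into water).
n₂ = n₁ tan θ_B = 1.518 × tan 41.35° = 1.336.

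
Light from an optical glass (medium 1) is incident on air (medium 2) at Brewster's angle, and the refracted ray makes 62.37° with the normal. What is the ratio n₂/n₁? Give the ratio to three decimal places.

θ_B + θ_t = 90°, so θ_B = 90° − 62.37° = 27.63°.
Then n₂/n₁ = tan θ_B = tan 27.63° = 0.523.

n₂/n₁ ≈ 0.523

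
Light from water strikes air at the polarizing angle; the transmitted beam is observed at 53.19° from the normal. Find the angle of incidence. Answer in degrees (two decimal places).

θ_B ≈ 36.81°

Since the reflected and refracted rays are at right angles at the polarizing angle, θ_B + θ_t = 90°.
θ_B = 90° − 53.19° = 36.81°.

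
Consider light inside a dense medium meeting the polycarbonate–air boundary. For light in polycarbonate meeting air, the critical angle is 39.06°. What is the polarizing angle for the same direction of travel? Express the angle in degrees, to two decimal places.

n₂/n₁ = sin θ_c = sin 39.06° = 0.6301.
tan θ_B equals the same ratio, so θ_B = arctan(0.6301) = 32.22°.

θ_B ≈ 32.22°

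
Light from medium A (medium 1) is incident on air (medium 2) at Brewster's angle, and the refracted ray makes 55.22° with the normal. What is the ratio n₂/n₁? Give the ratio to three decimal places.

At Brewster incidence θ_B = 90° − θ_t = 90° − 55.22° = 34.78°.
tan θ_B = n₂/n₁, so n₂/n₁ = tan 34.78° = 0.695.

n₂/n₁ ≈ 0.695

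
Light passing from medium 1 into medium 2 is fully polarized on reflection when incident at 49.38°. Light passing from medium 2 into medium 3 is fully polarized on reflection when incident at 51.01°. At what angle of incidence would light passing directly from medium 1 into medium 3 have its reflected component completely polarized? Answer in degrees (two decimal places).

n₂/n₁ = tan 49.38° = 1.1659 and n₃/n₂ = tan 51.01° = 1.2353.
So n₃/n₁ = (n₂/n₁)(n₃/n₂) = 1.1659 × 1.2353 = 1.4403.
θ_B(1→3) = arctan(1.4403) = 55.23°.

θ_B ≈ 55.23°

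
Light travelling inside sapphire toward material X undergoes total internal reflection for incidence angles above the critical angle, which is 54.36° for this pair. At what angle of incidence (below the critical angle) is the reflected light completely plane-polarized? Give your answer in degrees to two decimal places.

θ_B ≈ 39.10°

n₂/n₁ = sin θ_c = sin 54.36° = 0.8127.
tan θ_B equals the same ratio, so θ_B = arctan(0.8127) = 39.10°.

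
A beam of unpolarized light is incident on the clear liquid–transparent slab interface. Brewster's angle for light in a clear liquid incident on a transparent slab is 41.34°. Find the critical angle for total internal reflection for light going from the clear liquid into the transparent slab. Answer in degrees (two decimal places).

From Brewster, n₂/n₁ = tan θ_B = tan 41.34° = 0.8798.
Then sin θ_c = n₂/n₁ = 0.8798, so θ_c = arcsin 0.8798 = 61.61°.

θ_c ≈ 61.61°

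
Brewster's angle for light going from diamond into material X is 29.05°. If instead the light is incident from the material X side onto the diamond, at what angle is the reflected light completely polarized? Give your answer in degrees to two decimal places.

θ_B' ≈ 60.95°

Reversing the direction swaps n₁ and n₂, so tan θ_B' = 1/tan θ_B and θ_B' = 90° − θ_B.
Hence θ_B' = 90° − 29.05° = 60.95°.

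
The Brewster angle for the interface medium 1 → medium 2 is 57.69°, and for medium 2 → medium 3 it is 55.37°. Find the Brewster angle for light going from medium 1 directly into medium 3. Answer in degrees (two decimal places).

tan θ_B(1→2) = n₂/n₁ = tan 57.69° = 1.5812.
tan θ_B(2→3) = n₃/n₂ = tan 55.37° = 1.4480.
So n₃/n₁ = (n₂/n₁)(n₃/n₂) = 1.5812 × 1.4480 = 2.2896.
θ_B(1→3) = arctan(2.2896) = 66.41°.

θ_B ≈ 66.41°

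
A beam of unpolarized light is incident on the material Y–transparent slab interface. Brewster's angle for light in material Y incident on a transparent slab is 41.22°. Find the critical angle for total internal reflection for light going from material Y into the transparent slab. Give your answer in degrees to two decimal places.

θ_c ≈ 61.17°

n₂/n₁ = tan 41.22° = 0.8761; the critical angle satisfies sin θ_c = n₂/n₁.
θ_c = arcsin(0.8761) = 61.17°.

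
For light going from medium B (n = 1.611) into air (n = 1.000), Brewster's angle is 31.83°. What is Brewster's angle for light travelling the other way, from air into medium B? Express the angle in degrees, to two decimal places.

θ_B' ≈ 58.17°

tan θ_B' = n₁/n₂ = 1/tan θ_B, so θ_B' = 90° − θ_B.
θ_B' = 90° − 31.83° = 58.17°.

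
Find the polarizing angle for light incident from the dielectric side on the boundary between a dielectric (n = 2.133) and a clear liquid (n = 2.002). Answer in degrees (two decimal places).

θ_B ≈ 43.19°

Here n₂/n₁ = 2.002/2.133 = 0.9386, and Brewster's law gives tan θ_B = n₂/n₁. Taking the arctangent, θ_B = 43.19°.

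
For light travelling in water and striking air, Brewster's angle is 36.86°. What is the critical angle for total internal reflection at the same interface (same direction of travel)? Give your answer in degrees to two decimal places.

From Brewster, n₂/n₁ = tan θ_B = tan 36.86° = 0.7497.
Then sin θ_c = n₂/n₁ = 0.7497, so θ_c = arcsin 0.7497 = 48.57°.

θ_c ≈ 48.57°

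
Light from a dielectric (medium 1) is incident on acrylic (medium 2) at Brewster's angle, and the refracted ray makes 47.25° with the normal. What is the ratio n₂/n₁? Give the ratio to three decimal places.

n₂/n₁ ≈ 0.924

θ_B + θ_t = 90°, so θ_B = 90° − 47.25° = 42.75°.
Then n₂/n₁ = tan θ_B = tan 42.75° = 0.924.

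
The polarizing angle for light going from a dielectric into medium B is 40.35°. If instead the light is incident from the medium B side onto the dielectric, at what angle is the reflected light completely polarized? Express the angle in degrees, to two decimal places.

θ_B' ≈ 49.65°

Reversing the direction swaps n₁ and n₂, so tan θ_B' = 1/tan θ_B and θ_B' = 90° − θ_B.
Hence θ_B' = 90° − 40.35° = 49.65°.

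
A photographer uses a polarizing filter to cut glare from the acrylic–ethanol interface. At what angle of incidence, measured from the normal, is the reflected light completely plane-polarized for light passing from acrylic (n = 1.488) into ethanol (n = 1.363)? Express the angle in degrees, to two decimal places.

θ_B ≈ 42.49°

tan θ_B = n₂/n₁ = 1.363/1.488 = 0.9160. Taking the arctangent, θ_B = 42.49°.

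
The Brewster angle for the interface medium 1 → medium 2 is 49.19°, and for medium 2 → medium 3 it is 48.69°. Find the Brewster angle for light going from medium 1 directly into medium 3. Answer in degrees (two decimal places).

θ_B ≈ 52.81°

Each Brewster angle gives a ratio: n₂/n₁ = tan 49.19° = 1.1581, n₃/n₂ = tan 48.69° = 1.1379.
So n₃/n₁ = (n₂/n₁)(n₃/n₂) = 1.1581 × 1.1379 = 1.3178.
θ_B(1→3) = arctan(1.3178) = 52.81°.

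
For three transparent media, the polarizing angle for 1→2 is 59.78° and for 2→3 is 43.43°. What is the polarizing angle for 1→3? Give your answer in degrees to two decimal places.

n₂/n₁ = tan 59.78° = 1.7168 and n₃/n₂ = tan 43.43° = 0.9466.
n₃/n₁ = 1.6252. Then tan θ_B(1→3) = n₃/n₁, so θ_B(1→3) = arctan(1.6252) = 58.40°.

θ_B ≈ 58.40°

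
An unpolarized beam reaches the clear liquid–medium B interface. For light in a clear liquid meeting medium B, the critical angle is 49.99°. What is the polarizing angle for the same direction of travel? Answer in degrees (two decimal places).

At the critical angle sin θ_c = n₂/n₁, giving n₂/n₁ = sin 49.99° = 0.7659.
Then tan θ_B = n₂/n₁ = 0.7659, so θ_B = arctan 0.7659 = 37.45°.

θ_B ≈ 37.45°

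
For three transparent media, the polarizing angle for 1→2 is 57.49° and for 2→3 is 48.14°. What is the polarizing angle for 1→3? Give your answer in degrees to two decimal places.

θ_B ≈ 60.27°

n₂/n₁ = tan 57.49° = 1.5691 and n₃/n₂ = tan 48.14° = 1.1161.
So n₃/n₁ = (n₂/n₁)(n₃/n₂) = 1.5691 × 1.1161 = 1.7512.
θ_B(1→3) = arctan(1.7512) = 60.27°.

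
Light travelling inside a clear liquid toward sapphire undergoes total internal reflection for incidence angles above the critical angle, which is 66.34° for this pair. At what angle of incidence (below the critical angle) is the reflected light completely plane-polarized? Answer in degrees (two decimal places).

sin θ_c = n₂/n₁, so n₂/n₁ = sin 66.34° = 0.9159.
Brewster: tan θ_B = n₂/n₁ = 0.9159.
θ_B = arctan(0.9159) = 42.49°.

θ_B ≈ 42.49°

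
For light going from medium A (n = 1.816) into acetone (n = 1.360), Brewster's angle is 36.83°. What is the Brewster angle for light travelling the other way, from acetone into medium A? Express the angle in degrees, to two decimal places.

θ_B' ≈ 53.17°

The two Brewster angles are complementary: θ_B' = 90° − θ_B = 90° − 36.83° = 53.17°.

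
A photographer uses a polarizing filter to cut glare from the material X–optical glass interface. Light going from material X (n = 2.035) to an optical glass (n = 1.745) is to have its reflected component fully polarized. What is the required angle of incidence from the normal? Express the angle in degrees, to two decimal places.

Here n₂/n₁ = 1.745/2.035 = 0.8575, and Brewster's law gives tan θ_B = n₂/n₁. Taking the arctangent, θ_B = 40.61°.

θ_B ≈ 40.61°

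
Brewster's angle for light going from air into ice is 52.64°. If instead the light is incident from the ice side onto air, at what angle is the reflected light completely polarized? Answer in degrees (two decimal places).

θ_B' ≈ 37.36°

tan θ_B' = n₁/n₂ = 1/tan θ_B, so θ_B' = 90° − θ_B.
θ_B' = 90° − 52.64° = 37.36°.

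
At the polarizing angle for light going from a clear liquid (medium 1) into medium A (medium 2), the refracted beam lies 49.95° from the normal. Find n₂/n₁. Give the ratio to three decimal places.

n₂/n₁ ≈ 0.841

θ_B + θ_t = 90°, so θ_B = 90° − 49.95° = 40.05°.
Then n₂/n₁ = tan θ_B = tan 40.05° = 0.841.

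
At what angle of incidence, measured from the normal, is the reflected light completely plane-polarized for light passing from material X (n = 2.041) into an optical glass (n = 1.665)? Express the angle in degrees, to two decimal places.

θ_B ≈ 39.21°

At Brewster's angle the reflected and refracted rays are perpendicular, which with Snell's law gives tan θ_B = n₂/n₁.
Here n₂/n₁ = 1.665/2.041 = 0.8158, and Brewster's law gives tan θ_B = n₂/n₁.
So θ_B = arctan 0.8158 = 39.21°.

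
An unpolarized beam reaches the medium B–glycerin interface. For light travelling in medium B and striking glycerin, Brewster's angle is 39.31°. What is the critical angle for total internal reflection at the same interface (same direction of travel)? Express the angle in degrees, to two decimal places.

θ_c ≈ 54.96°

tan θ_B = n₂/n₁ = tan 39.31° = 0.8188.
Total internal reflection: sin θ_c = n₂/n₁ = 0.8188.
θ_c = arcsin(0.8188) = 54.96°.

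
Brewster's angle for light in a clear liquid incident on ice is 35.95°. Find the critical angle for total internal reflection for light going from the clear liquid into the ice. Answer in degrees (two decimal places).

tan θ_B = n₂/n₁ = tan 35.95° = 0.7252.
Total internal reflection: sin θ_c = n₂/n₁ = 0.7252.
θ_c = arcsin(0.7252) = 46.49°.

θ_c ≈ 46.49°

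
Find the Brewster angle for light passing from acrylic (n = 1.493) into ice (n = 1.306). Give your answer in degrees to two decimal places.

θ_B ≈ 41.18°

Brewster's condition: tan θ_B = n₂/n₁ = 1.306/1.493 = 0.8747.
So θ_B = arctan 0.8747 = 41.18°.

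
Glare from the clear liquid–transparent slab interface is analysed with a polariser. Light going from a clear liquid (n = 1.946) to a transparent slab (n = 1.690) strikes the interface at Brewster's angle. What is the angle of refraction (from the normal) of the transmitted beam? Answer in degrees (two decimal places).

θ_t ≈ 49.03°

First find Brewster's angle: tan θ_B = 1.690/1.946 = 0.8684, giving θ_B = 40.97°.
Since θ_B + θ_t = 90° at Brewster incidence, θ_t = 90° − 40.97° = 49.03°.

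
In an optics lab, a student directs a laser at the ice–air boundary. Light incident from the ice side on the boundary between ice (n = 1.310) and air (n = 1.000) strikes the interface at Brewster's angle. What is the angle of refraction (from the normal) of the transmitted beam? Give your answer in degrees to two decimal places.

tan θ_B = n₂/n₁ = 1.000/1.310 = 0.7634, so θ_B = 37.36°.
Since θ_B + θ_t = 90° at Brewster incidence, θ_t = 90° − 37.36° = 52.64°.

θ_t ≈ 52.64°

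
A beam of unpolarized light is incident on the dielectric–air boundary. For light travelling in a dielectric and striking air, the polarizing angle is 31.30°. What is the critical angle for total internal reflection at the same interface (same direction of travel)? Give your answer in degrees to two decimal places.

θ_c ≈ 37.45°

n₂/n₁ = tan 31.30° = 0.6080; the critical angle satisfies sin θ_c = n₂/n₁.
θ_c = arcsin(0.6080) = 37.45°.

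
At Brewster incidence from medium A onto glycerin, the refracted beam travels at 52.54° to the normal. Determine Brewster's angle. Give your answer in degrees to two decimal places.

Since the reflected and refracted rays are at right angles at the polarizing angle, θ_B + θ_t = 90°.
So θ_B = 90° − θ_t = 90° − 52.54° = 37.46°.

θ_B ≈ 37.46°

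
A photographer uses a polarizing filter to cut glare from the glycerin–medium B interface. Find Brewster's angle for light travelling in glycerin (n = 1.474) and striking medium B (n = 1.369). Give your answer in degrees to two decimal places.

tan θ_B = n₂/n₁ = 1.369/1.474 = 0.9288. Taking the arctangent, θ_B = 42.88°.

θ_B ≈ 42.88°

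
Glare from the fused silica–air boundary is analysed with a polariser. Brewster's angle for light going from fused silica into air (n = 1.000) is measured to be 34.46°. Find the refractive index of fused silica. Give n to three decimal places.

n ≈ 1.457

At Brewster's angle, tan θ_B = n₂/n₁ with n₁ on the incident side (fused silica) and n₂ on the transmitted side (air).
n₁ = n₂ / tan θ_B = 1.000 / tan 34.46° = 1.457.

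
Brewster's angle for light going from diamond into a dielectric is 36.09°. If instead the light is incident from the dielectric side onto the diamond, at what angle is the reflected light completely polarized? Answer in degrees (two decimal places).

θ_B' ≈ 53.91°

Reversing the direction swaps n₁ and n₂, so tan θ_B' = 1/tan θ_B and θ_B' = 90° − θ_B.
Hence θ_B' = 90° − 36.09° = 53.91°.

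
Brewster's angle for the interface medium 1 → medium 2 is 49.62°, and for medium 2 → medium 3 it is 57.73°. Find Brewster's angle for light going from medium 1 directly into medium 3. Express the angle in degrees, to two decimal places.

θ_B ≈ 61.76°

Each Brewster angle gives a ratio: n₂/n₁ = tan 49.62° = 1.1758, n₃/n₂ = tan 57.73° = 1.5837.
So n₃/n₁ = (n₂/n₁)(n₃/n₂) = 1.1758 × 1.5837 = 1.8621.
θ_B(1→3) = arctan(1.8621) = 61.76°.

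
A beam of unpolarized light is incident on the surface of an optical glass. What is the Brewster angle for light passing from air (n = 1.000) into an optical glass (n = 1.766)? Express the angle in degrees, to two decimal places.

θ_B ≈ 60.48°

The reflected p-component vanishes when tan θ_B = n₂/n₁.
Here n₂/n₁ = 1.766/1.000 = 1.7660, and Brewster's law gives tan θ_B = n₂/n₁. Taking the arctangent, θ_B = 60.48°.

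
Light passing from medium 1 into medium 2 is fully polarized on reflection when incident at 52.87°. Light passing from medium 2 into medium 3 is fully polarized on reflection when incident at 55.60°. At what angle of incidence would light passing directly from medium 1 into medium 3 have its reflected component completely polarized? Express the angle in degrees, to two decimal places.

θ_B ≈ 62.60°

tan θ_B(1→2) = n₂/n₁ = tan 52.87° = 1.3208.
tan θ_B(2→3) = n₃/n₂ = tan 55.60° = 1.4605.
n₃/n₁ = 1.9290. Then tan θ_B(1→3) = n₃/n₁, so θ_B(1→3) = arctan(1.9290) = 62.60°.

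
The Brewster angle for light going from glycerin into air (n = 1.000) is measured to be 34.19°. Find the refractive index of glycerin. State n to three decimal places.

Brewster's law: tan θ_B = n₂/n₁ (light incident in glycerin, refracted into air).
n₁ = n₂ / tan θ_B = 1.000 / tan 34.19° = 1.472.

n ≈ 1.472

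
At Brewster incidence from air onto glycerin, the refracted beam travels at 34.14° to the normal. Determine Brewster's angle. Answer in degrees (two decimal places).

At Brewster's angle the reflected and refracted rays are perpendicular, so θ_B + θ_t = 90°.
So θ_B = 90° − θ_t = 90° − 34.14° = 55.86°.

θ_B ≈ 55.86°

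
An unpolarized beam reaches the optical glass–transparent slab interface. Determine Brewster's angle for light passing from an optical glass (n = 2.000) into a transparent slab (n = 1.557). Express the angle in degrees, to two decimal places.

θ_B ≈ 37.90°

Here n₂/n₁ = 1.557/2.000 = 0.7785, and Brewster's law gives tan θ_B = n₂/n₁.
So θ_B = arctan 0.7785 = 37.90°.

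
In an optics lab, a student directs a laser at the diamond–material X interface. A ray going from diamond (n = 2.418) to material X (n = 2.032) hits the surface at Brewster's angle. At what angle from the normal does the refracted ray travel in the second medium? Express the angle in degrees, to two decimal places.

θ_t ≈ 49.96°

First find Brewster's angle: tan θ_B = 2.032/2.418 = 0.8404, giving θ_B = 40.04°.
The refracted ray is perpendicular to the reflected ray, so θ_t = 90° − θ_B = 49.96°.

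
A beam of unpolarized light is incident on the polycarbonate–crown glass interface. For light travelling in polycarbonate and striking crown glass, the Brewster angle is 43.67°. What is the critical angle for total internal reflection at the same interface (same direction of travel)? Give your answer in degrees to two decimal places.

From Brewster, n₂/n₁ = tan θ_B = tan 43.67° = 0.9546.
Then sin θ_c = n₂/n₁ = 0.9546, so θ_c = arcsin 0.9546 = 72.67°.

θ_c ≈ 72.67°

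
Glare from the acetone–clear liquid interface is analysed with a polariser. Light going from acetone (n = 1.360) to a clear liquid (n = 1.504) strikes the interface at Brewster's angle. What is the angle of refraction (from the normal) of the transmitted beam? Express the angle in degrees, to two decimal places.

First find Brewster's angle: tan θ_B = 1.504/1.360 = 1.1059, giving θ_B = 47.88°.
The refracted ray is perpendicular to the reflected ray, so θ_t = 90° − θ_B = 42.12°.

θ_t ≈ 42.12°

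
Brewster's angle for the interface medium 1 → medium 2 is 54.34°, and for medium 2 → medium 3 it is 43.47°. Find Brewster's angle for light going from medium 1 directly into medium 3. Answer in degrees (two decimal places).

θ_B ≈ 52.88°

n₂/n₁ = tan 54.34° = 1.3937 and n₃/n₂ = tan 43.47° = 0.9480.
So n₃/n₁ = (n₂/n₁)(n₃/n₂) = 1.3937 × 0.9480 = 1.3212.
θ_B(1→3) = arctan(1.3212) = 52.88°.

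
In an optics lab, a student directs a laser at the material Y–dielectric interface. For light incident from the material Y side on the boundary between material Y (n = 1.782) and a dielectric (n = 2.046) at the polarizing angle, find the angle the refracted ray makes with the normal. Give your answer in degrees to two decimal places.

First find Brewster's angle: tan θ_B = 2.046/1.782 = 1.1481, giving θ_B = 48.95°.
The refracted ray is perpendicular to the reflected ray, so θ_t = 90° − θ_B = 41.05°.

θ_t ≈ 41.05°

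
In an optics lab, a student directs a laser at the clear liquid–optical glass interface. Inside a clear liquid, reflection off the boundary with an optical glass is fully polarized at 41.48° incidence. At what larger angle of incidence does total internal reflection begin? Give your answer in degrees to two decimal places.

θ_c ≈ 62.14°

tan θ_B = n₂/n₁ = tan 41.48° = 0.8841.
Total internal reflection: sin θ_c = n₂/n₁ = 0.8841.
θ_c = arcsin(0.8841) = 62.14°.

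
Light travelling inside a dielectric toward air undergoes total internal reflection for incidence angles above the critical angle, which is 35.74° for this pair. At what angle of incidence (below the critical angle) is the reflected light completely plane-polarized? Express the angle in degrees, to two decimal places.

θ_B ≈ 30.29°

n₂/n₁ = sin θ_c = sin 35.74° = 0.5841.
tan θ_B equals the same ratio, so θ_B = arctan(0.5841) = 30.29°.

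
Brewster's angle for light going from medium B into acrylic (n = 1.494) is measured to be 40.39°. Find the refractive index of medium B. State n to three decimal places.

Brewster's law: tan θ_B = n₂/n₁ (light incident in medium B, refracted into acrylic).
n₁ = n₂ / tan θ_B = 1.494 / tan 40.39° = 1.756.

n ≈ 1.756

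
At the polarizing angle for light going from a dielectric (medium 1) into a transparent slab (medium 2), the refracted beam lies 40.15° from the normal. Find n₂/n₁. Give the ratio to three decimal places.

θ_B + θ_t = 90°, so θ_B = 90° − 40.15° = 49.85°.
tan θ_B = n₂/n₁, so n₂/n₁ = tan 49.85° = 1.185.

n₂/n₁ ≈ 1.185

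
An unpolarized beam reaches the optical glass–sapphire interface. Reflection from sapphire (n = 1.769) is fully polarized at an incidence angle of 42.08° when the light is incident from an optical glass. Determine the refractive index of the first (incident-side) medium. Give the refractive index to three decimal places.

n ≈ 1.959

Brewster's law: tan θ_B = n₂/n₁ (light incident in an optical glass, refracted into sapphire).
n₁ = n₂ / tan θ_B = 1.769 / tan 42.08° = 1.959.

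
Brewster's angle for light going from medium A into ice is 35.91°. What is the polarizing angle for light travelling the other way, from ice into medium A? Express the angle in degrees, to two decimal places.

θ_B' ≈ 54.09°

tan θ_B' = n₁/n₂ = 1/tan θ_B, so θ_B' = 90° − θ_B.
θ_B' = 90° − 35.91° = 54.09°.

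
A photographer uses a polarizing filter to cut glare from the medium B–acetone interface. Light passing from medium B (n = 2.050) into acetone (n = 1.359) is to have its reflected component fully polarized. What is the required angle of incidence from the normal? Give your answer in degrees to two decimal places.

θ_B ≈ 33.54°

Here n₂/n₁ = 1.359/2.050 = 0.6629, and Brewster's law gives tan θ_B = n₂/n₁. Taking the arctangent, θ_B = 33.54°.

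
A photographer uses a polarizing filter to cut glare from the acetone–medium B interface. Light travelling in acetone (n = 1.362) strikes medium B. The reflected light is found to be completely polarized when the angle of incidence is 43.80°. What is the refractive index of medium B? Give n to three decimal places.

Brewster's law: tan θ_B = n₂/n₁ (light incident in acetone, refracted into medium B).
n₂ = n₁ tan θ_B = 1.362 × tan 43.80° = 1.306.

n ≈ 1.306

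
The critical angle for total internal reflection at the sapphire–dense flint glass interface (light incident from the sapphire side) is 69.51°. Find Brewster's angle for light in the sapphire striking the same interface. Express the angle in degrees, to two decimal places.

At the critical angle sin θ_c = n₂/n₁, giving n₂/n₁ = sin 69.51° = 0.9367.
Then tan θ_B = n₂/n₁ = 0.9367, so θ_B = arctan 0.9367 = 43.13°.

θ_B ≈ 43.13°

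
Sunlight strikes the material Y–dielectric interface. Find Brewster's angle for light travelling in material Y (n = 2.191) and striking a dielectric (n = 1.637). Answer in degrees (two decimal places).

tan θ_B = n₂/n₁ = 1.637/2.191 = 0.7471.
θ_B = arctan(0.7471) = 36.77°.

θ_B ≈ 36.77°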